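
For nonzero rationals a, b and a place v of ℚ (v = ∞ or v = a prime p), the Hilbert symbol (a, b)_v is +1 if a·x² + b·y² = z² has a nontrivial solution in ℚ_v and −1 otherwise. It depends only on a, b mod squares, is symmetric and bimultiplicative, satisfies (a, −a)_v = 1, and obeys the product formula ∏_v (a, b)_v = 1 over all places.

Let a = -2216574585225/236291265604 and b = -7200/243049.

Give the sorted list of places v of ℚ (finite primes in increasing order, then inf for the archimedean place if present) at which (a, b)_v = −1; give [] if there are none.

[2, 7, 13, inf]

(a, b) ≡ (-1729, -2) mod (ℚ^×)²; places V = {2, 3, 5, 7, 11, 13, 17, 19, 29, 31, ∞}.
(a,b)_∞: sgn(-1729)=−, sgn(-2)=−, so -1.
(a,b)_19: α=1, u≡5; β=0, v≡1 (mod 19); (5|19)=+1, (1|19)=+1; sign (−1)^0·+1^0·+1^1 = +1.
(a,b)_13: α=1, u≡3; β=0, v≡2 (mod 13); (3|13)=+1, (2|13)=-1; sign (−1)^0·+1^0·-1^1 = -1.
(a,b)_7: α=3, u≡3; β=0, v≡5 (mod 7); (3|7)=-1, (5|7)=-1; sign (−1)^0·-1^0·-1^3 = -1.
(a,b)_5: α=2, u≡4; β=2, v≡3 (mod 5); (4|5)=+1, (3|5)=-1; sign (−1)^0·+1^2·-1^2 = +1.
(a,b)_29: α=-4, u≡14; β=-2, v≡8 (mod 29); (14|29)=-1, (8|29)=-1; sign (−1)^0·-1^-2·-1^-4 = +1.
(a,b)_17: α=-4, u≡11; β=-2, v≡1 (mod 17); (11|17)=-1, (1|17)=+1; sign (−1)^0·-1^-2·+1^-4 = +1.
(a,b)_11: α=2, u≡1; β=0, v≡4 (mod 11); (1|11)=+1, (4|11)=+1; sign (−1)^0·+1^0·+1^2 = +1.
(a,b)_3: α=2, u≡2; β=2, v≡1 (mod 3); (2|3)=-1, (1|3)=+1; sign (−1)^0·-1^2·+1^2 = +1.
(a,b)_31: α=2, u≡1; β=0, v≡6 (mod 31); (1|31)=+1, (6|31)=-1; sign (−1)^0·+1^0·-1^2 = +1.
(a,b)_2: α=-2, β=5; u≡7, v≡7 (mod 8); ε(u)ε(v)=1·1, αω(v)=-2·0, βω(u)=5·0; sum ≡ 1  ⇒  -1.
Ram(-1729, -2) = {2, 7, 13, ∞}; no ℚ_2-point on the conic.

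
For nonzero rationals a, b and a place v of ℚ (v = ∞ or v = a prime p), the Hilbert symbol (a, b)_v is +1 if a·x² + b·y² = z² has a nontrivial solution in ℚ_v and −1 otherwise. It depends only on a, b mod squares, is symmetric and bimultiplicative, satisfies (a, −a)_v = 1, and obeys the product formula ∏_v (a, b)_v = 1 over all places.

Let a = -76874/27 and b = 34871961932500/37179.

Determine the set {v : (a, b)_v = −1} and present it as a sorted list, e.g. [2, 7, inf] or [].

[7, 19]

(a, b) ≡ (-798, 6783) mod (ℚ^×)²; places V = {2, 3, 5, 7, 11, 17, 19, ∞}.
(a,b)_11: α=0, u≡1; β=2, v≡7 (mod 11); (1|11)=+1, (7|11)=-1; sign (−1)^0·+1^2·-1^0 = +1.
(a,b)_7: α=1, u≡6; β=5, v≡6 (mod 7); (6|7)=-1, (6|7)=-1; sign (−1)^1·-1^5·-1^1 = -1.
(a,b)_5: α=0, u≡3; β=4, v≡3 (mod 5); (3|5)=-1, (3|5)=-1; sign (−1)^0·-1^4·-1^0 = +1.
(a,b)_3: α=-3, u≡1; β=-7, v≡2 (mod 3); (1|3)=+1, (2|3)=-1; sign (−1)^1·+1^-7·-1^-3 = +1.
(a,b)_2: α=1, β=2; u≡1, v≡7 (mod 8); ε(u)ε(v)=0·1, αω(v)=1·0, βω(u)=2·0; sum ≡ 0  ⇒  +1.
(a,b)_17: α=2, u≡4; β=-1, v≡16 (mod 17); (4|17)=+1, (16|17)=+1; sign (−1)^0·+1^-1·+1^2 = +1.
(a,b)_19: α=1, u≡12; β=3, v≡2 (mod 19); (12|19)=-1, (2|19)=-1; sign (−1)^1·-1^3·-1^1 = -1.
(a,b)_∞: sgn(-798)=−, sgn(6783)=+, so +1.
Ram(-798, 6783) = {7, 19}; no ℚ_7-point on the conic.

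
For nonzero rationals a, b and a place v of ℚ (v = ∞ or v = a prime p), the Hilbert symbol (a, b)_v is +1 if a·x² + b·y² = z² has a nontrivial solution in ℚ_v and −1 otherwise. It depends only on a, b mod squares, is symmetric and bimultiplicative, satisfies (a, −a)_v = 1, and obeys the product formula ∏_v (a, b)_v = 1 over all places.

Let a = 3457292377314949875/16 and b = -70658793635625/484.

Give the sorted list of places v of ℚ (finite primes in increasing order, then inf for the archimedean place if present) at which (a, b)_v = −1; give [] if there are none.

(a, b) ≡ (7995, -17) mod (ℚ^×)²; places V = {2, 3, 5, 11, 13, 17, 41, ∞}.
(a,b)_13: α=3, u≡4; β=2, v≡4 (mod 13); (4|13)=+1, (4|13)=+1; sign (−1)^0·+1^2·+1^3 = +1.
(a,b)_∞: sgn(7995)=+, sgn(-17)=−, so +1.
(a,b)_2: α=-4, β=-2; u≡3, v≡7 (mod 8); ε(u)ε(v)=1·1, αω(v)=-4·0, βω(u)=-2·1; sum ≡ 1  ⇒  -1.
(a,b)_41: α=3, u≡4; β=2, v≡13 (mod 41); (4|41)=+1, (13|41)=-1; sign (−1)^0·+1^2·-1^3 = -1.
(a,b)_3: α=7, u≡1; β=4, v≡1 (mod 3); (1|3)=+1, (1|3)=+1; sign (−1)^0·+1^4·+1^7 = +1.
(a,b)_17: α=4, u≡7; β=3, v≡13 (mod 17); (7|17)=-1, (13|17)=+1; sign (−1)^0·-1^3·+1^4 = -1.
(a,b)_5: α=3, u≡4; β=4, v≡2 (mod 5); (4|5)=+1, (2|5)=-1; sign (−1)^0·+1^4·-1^3 = -1.
(a,b)_11: α=0, u≡4; β=-2, v≡9 (mod 11); (4|11)=+1, (9|11)=+1; sign (−1)^0·+1^-2·+1^0 = +1.
(7995, -17 / ℚ) ramifies at {2, 5, 17, 41}: a division algebra.

[2, 5, 17, 41]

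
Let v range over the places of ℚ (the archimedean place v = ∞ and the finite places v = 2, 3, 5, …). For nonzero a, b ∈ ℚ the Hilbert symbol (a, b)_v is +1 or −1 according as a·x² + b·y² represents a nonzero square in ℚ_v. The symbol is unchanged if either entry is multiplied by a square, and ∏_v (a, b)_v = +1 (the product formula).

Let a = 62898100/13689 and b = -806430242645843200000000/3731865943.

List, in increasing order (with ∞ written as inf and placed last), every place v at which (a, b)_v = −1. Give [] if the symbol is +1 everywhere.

(a, b) ≡ (1189, -63729211) mod (ℚ^×)²; places V = {2, 3, 5, 7, 11, 13, 19, 23, 29, 31, 41, ∞}.
(a,b)_23: α=2, u≡9; β=-2, v≡10 (mod 23); (9|23)=+1, (10|23)=-1; sign (−1)^0·+1^-2·-1^2 = +1.
(a,b)_2: α=2, β=14; u≡5, v≡5 (mod 8); ε(u)ε(v)=0·0, αω(v)=2·1, βω(u)=14·1; sum ≡ 0  ⇒  +1.
(a,b)_41: α=1, u≡24; β=3, v≡1 (mod 41); (24|41)=-1, (1|41)=+1; sign (−1)^0·-1^3·+1^1 = -1.
(a,b)_13: α=-2, u≡6; β=-5, v≡9 (mod 13); (6|13)=-1, (9|13)=+1; sign (−1)^0·-1^-5·+1^-2 = -1.
(a,b)_3: α=-4, u≡1; β=0, v≡2 (mod 3); (1|3)=+1, (2|3)=-1; sign (−1)^0·+1^0·-1^-4 = +1.
(a,b)_19: α=0, u≡7; β=-1, v≡3 (mod 19); (7|19)=+1, (3|19)=-1; sign (−1)^0·+1^-1·-1^0 = +1.
(a,b)_29: α=1, u≡19; β=1, v≡2 (mod 29); (19|29)=-1, (2|29)=-1; sign (−1)^0·-1^1·-1^1 = +1.
(a,b)_5: α=2, u≡1; β=8, v≡1 (mod 5); (1|5)=+1, (1|5)=+1; sign (−1)^0·+1^8·+1^2 = +1.
(a,b)_31: α=0, u≡12; β=1, v≡26 (mod 31); (12|31)=-1, (26|31)=-1; sign (−1)^0·-1^1·-1^0 = -1.
(a,b)_11: α=0, u≡9; β=2, v≡1 (mod 11); (9|11)=+1, (1|11)=+1; sign (−1)^0·+1^2·+1^0 = +1.
(a,b)_∞: sgn(1189)=+, sgn(-63729211)=−, so +1.
(a,b)_7: α=0, u≡5; β=5, v≡5 (mod 7); (5|7)=-1, (5|7)=-1; sign (−1)^0·-1^5·-1^0 = -1.
Ram(1189, -63729211) = {7, 13, 31, 41}; no ℚ_7-point on the conic.

[7, 13, 31, 41]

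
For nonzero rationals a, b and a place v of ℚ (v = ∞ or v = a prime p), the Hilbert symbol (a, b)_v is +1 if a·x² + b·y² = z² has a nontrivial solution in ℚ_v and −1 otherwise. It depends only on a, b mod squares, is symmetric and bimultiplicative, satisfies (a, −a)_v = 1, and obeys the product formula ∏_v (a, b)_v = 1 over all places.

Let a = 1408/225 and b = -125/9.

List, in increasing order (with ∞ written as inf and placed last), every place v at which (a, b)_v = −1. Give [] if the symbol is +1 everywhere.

[5, 11]

(a, b) ≡ (22, -5) mod (ℚ^×)²; places V = {2, 3, 5, 11, ∞}.
(a,b)_2: α=7, β=0; u≡3, v≡3 (mod 8); ε(u)ε(v)=1·1, αω(v)=7·1, βω(u)=0·1; sum ≡ 0  ⇒  +1.
(a,b)_∞: sgn(22)=+, sgn(-5)=−, so +1.
(a,b)_5: α=-2, u≡2; β=3, v≡1 (mod 5); (2|5)=-1, (1|5)=+1; sign (−1)^0·-1^3·+1^-2 = -1.
(a,b)_3: α=-2, u≡1; β=-2, v≡1 (mod 3); (1|3)=+1, (1|3)=+1; sign (−1)^0·+1^-2·+1^-2 = +1.
(a,b)_11: α=1, u≡8; β=0, v≡2 (mod 11); (8|11)=-1, (2|11)=-1; sign (−1)^0·-1^0·-1^1 = -1.
Ram(22, -5) = {5, 11}; no ℚ_5-point on the conic.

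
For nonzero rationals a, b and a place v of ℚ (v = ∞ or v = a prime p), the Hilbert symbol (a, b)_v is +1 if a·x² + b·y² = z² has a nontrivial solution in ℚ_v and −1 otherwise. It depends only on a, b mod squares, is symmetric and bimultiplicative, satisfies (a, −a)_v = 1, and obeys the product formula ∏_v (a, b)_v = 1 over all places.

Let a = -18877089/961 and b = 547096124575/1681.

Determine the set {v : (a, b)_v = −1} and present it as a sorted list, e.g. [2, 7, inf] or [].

[2, 7, 17, 23]

Mod squares: a ≡ -156009, b ≡ 7. Check v ∈ {∞, 2, 3, 5, 7, 11, 13, 17, 19, 23, 31, 41}.
v=31: a=31^-2·(≡20), b=31^0·(≡18) mod 31; (20|31)=+1, (18|31)=+1; (−1)^{-2·0·15}·(+1)^0·(+1)^-2 = +1.
v=2: v_2(a)=0, v_2(b)=0; units ≡ 7, 7 (mod 8); ε·ε+αω+βω = 1·1+0·0+0·0 ≡ 1  ⇒  (a,b)_2 = -1.
v=41: a=41^0·(≡5), b=41^-2·(≡19) mod 41; (5|41)=+1, (19|41)=-1; (−1)^{0·-2·20}·(+1)^-2·(-1)^0 = +1.
v=∞: -156009 < 0 and 7 > 0  ⇒  (a,b)_∞ = +1.
v=3: a=3^1·(≡2), b=3^0·(≡1) mod 3; (2|3)=-1, (1|3)=+1; (−1)^{1·0·1}·(-1)^0·(+1)^1 = +1.
v=5: a=5^0·(≡1), b=5^2·(≡3) mod 5; (1|5)=+1, (3|5)=-1; (−1)^{0·2·2}·(+1)^2·(-1)^0 = +1.
v=13: a=13^0·(≡10), b=13^2·(≡6) mod 13; (10|13)=+1, (6|13)=-1; (−1)^{0·2·6}·(+1)^2·(-1)^0 = +1.
v=19: a=19^1·(≡5), b=19^0·(≡5) mod 19; (5|19)=+1, (5|19)=+1; (−1)^{1·0·9}·(+1)^0·(+1)^1 = +1.
v=11: a=11^2·(≡1), b=11^2·(≡6) mod 11; (1|11)=+1, (6|11)=-1; (−1)^{2·2·5}·(+1)^2·(-1)^2 = +1.
v=17: a=17^1·(≡12), b=17^2·(≡10) mod 17; (12|17)=-1, (10|17)=-1; (−1)^{1·2·8}·(-1)^2·(-1)^1 = -1.
v=23: a=23^1·(≡16), b=23^2·(≡21) mod 23; (16|23)=+1, (21|23)=-1; (−1)^{1·2·11}·(+1)^2·(-1)^1 = -1.
v=7: a=7^1·(≡1), b=7^1·(≡1) mod 7; (1|7)=+1, (1|7)=+1; (−1)^{1·1·3}·(+1)^1·(+1)^1 = -1.
Ram(-156009, 7) = {2, 7, 17, 23}; no ℚ_2-point on the conic.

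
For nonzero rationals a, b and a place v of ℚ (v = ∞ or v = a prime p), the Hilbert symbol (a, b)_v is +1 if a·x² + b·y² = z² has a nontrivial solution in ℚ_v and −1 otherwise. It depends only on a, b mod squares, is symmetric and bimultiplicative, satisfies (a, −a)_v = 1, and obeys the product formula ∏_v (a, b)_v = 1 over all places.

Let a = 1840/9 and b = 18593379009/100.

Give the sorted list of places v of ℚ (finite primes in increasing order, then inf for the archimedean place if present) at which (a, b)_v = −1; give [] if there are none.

(a, b) ≡ (115, 25505321) mod (ℚ^×)²; places V = {2, 3, 5, 17, 23, 37, 41, 43, ∞}.
(a,b)_41: α=0, u≡4; β=1, v≡6 (mod 41); (4|41)=+1, (6|41)=-1; sign (−1)^0·+1^1·-1^0 = +1.
(a,b)_∞: sgn(115)=+, sgn(25505321)=+, so +1.
(a,b)_5: α=1, u≡2; β=-2, v≡1 (mod 5); (2|5)=-1, (1|5)=+1; sign (−1)^0·-1^-2·+1^1 = +1.
(a,b)_23: α=1, u≡14; β=1, v≡10 (mod 23); (14|23)=-1, (10|23)=-1; sign (−1)^1·-1^1·-1^1 = -1.
(a,b)_2: α=4, β=-2; u≡3, v≡1 (mod 8); ε(u)ε(v)=1·0, αω(v)=4·0, βω(u)=-2·1; sum ≡ 0  ⇒  +1.
(a,b)_43: α=0, u≡42; β=1, v≡30 (mod 43); (42|43)=-1, (30|43)=-1; sign (−1)^0·-1^1·-1^0 = -1.
(a,b)_3: α=-2, u≡1; β=6, v≡2 (mod 3); (1|3)=+1, (2|3)=-1; sign (−1)^0·+1^6·-1^-2 = +1.
(a,b)_17: α=0, u≡8; β=1, v≡12 (mod 17); (8|17)=+1, (12|17)=-1; sign (−1)^0·+1^1·-1^0 = +1.
(a,b)_37: α=0, u≡3; β=1, v≡23 (mod 37); (3|37)=+1, (23|37)=-1; sign (−1)^0·+1^1·-1^0 = +1.
|Ram(115, 25505321)| = 2, even; anisotropic at {23, 43}.

[23, 43]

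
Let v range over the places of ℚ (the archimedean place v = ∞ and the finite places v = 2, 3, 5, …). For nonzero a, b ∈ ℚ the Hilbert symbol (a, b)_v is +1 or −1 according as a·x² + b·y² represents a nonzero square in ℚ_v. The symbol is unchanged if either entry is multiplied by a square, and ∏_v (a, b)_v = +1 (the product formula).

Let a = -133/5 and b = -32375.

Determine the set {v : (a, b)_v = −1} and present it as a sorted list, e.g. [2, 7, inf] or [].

[5, inf]

(a, b) ≡ (-665, -1295) mod (ℚ^×)²; places V = {2, 5, 7, 19, 37, ∞}.
(a,b)_∞: sgn(-665)=−, sgn(-1295)=−, so -1.
(a,b)_2: α=0, β=0; u≡7, v≡1 (mod 8); ε(u)ε(v)=1·0, αω(v)=0·0, βω(u)=0·0; sum ≡ 0  ⇒  +1.
(a,b)_5: α=-1, u≡2; β=3, v≡1 (mod 5); (2|5)=-1, (1|5)=+1; sign (−1)^0·-1^3·+1^-1 = -1.
(a,b)_19: α=1, u≡10; β=0, v≡1 (mod 19); (10|19)=-1, (1|19)=+1; sign (−1)^0·-1^0·+1^1 = +1.
(a,b)_7: α=1, u≡6; β=1, v≡2 (mod 7); (6|7)=-1, (2|7)=+1; sign (−1)^1·-1^1·+1^1 = +1.
(a,b)_37: α=0, u≡3; β=1, v≡13 (mod 37); (3|37)=+1, (13|37)=-1; sign (−1)^0·+1^1·-1^0 = +1.
Ram(-665, -1295) = {5, ∞}; no ℚ_5-point on the conic.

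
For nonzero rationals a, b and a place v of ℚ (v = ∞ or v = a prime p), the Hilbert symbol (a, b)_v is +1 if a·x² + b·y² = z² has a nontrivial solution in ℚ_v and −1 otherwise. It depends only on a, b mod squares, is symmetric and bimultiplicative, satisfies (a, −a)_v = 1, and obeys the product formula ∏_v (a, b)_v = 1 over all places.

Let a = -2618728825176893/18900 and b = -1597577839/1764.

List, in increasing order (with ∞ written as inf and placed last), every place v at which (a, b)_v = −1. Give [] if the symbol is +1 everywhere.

[3, 7, 11, 13, 23, 29, 31, inf]

Mod squares: a ≡ -1636451817, b ≡ -5527951. Check v ∈ {∞, 2, 3, 5, 7, 11, 13, 17, 19, 23, 29, 31, 43}.
v=19: a=19^1·(≡4), b=19^0·(≡1) mod 19; (4|19)=+1, (1|19)=+1; (−1)^{1·0·9}·(+1)^0·(+1)^1 = +1.
v=23: a=23^1·(≡14), b=23^0·(≡10) mod 23; (14|23)=-1, (10|23)=-1; (−1)^{1·0·11}·(-1)^0·(-1)^1 = -1.
v=5: a=5^-2·(≡2), b=5^0·(≡4) mod 5; (2|5)=-1, (4|5)=+1; (−1)^{-2·0·2}·(-1)^0·(+1)^-2 = +1.
v=17: a=17^2·(≡7), b=17^2·(≡11) mod 17; (7|17)=-1, (11|17)=-1; (−1)^{2·2·8}·(-1)^2·(-1)^2 = +1.
v=∞: -1636451817 < 0 and -5527951 < 0  ⇒  (a,b)_∞ = -1.
v=43: a=43^1·(≡30), b=43^1·(≡16) mod 43; (30|43)=-1, (16|43)=+1; (−1)^{1·1·21}·(-1)^1·(+1)^1 = +1.
v=7: a=7^-1·(≡1), b=7^-2·(≡3) mod 7; (1|7)=+1, (3|7)=-1; (−1)^{-1·-2·3}·(+1)^-2·(-1)^-1 = -1.
v=29: a=29^1·(≡24), b=29^1·(≡17) mod 29; (24|29)=+1, (17|29)=-1; (−1)^{1·1·14}·(+1)^1·(-1)^1 = -1.
v=31: a=31^2·(≡12), b=31^1·(≡30) mod 31; (12|31)=-1, (30|31)=-1; (−1)^{2·1·15}·(-1)^1·(-1)^2 = -1.
v=2: v_2(a)=-2, v_2(b)=-2; units ≡ 7, 1 (mod 8); ε·ε+αω+βω = 1·0+-2·0+-2·0 ≡ 0  ⇒  (a,b)_2 = +1.
v=11: a=11^3·(≡1), b=11^1·(≡1) mod 11; (1|11)=+1, (1|11)=+1; (−1)^{3·1·5}·(+1)^1·(+1)^3 = -1.
v=3: a=3^-3·(≡1), b=3^-2·(≡2) mod 3; (1|3)=+1, (2|3)=-1; (−1)^{-3·-2·1}·(+1)^-2·(-1)^-3 = -1.
v=13: a=13^1·(≡8), b=13^1·(≡1) mod 13; (8|13)=-1, (1|13)=+1; (−1)^{1·1·6}·(-1)^1·(+1)^1 = -1.
|Ram(-1636451817, -5527951)| = 8, even; anisotropic at {3, 7, 11, 13, 23, 29, 31, ∞}.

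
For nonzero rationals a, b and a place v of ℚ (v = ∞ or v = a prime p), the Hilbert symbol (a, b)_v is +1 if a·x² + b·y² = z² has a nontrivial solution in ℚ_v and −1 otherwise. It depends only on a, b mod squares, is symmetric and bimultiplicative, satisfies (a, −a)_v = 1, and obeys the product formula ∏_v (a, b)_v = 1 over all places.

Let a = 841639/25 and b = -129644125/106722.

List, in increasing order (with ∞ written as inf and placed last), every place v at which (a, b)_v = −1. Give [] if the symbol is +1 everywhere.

(a, b) ≡ (1591, -170) mod (ℚ^×)²; places V = {2, 3, 5, 7, 11, 13, 17, 19, 23, 37, 43, ∞}.
(a,b)_37: α=1, u≡13; β=0, v≡31 (mod 37); (13|37)=-1, (31|37)=-1; sign (−1)^0·-1^0·-1^1 = -1.
(a,b)_3: α=0, u≡1; β=-2, v≡1 (mod 3); (1|3)=+1, (1|3)=+1; sign (−1)^0·+1^-2·+1^0 = +1.
(a,b)_43: α=1, u≡33; β=0, v≡7 (mod 43); (33|43)=-1, (7|43)=-1; sign (−1)^0·-1^0·-1^1 = -1.
(a,b)_23: α=2, u≡2; β=0, v≡22 (mod 23); (2|23)=+1, (22|23)=-1; sign (−1)^0·+1^0·-1^2 = +1.
(a,b)_13: α=0, u≡7; β=2, v≡1 (mod 13); (7|13)=-1, (1|13)=+1; sign (−1)^0·-1^2·+1^0 = +1.
(a,b)_2: α=0, β=-1; u≡7, v≡3 (mod 8); ε(u)ε(v)=1·1, αω(v)=0·1, βω(u)=-1·0; sum ≡ 1  ⇒  -1.
(a,b)_5: α=-2, u≡4; β=3, v≡1 (mod 5); (4|5)=+1, (1|5)=+1; sign (−1)^0·+1^3·+1^-2 = +1.
(a,b)_19: α=0, u≡12; β=2, v≡6 (mod 19); (12|19)=-1, (6|19)=+1; sign (−1)^0·-1^2·+1^0 = +1.
(a,b)_17: α=0, u≡11; β=1, v≡11 (mod 17); (11|17)=-1, (11|17)=-1; sign (−1)^0·-1^1·-1^0 = -1.
(a,b)_11: α=0, u≡6; β=-2, v≡8 (mod 11); (6|11)=-1, (8|11)=-1; sign (−1)^0·-1^-2·-1^0 = +1.
(a,b)_7: α=0, u≡2; β=-2, v≡5 (mod 7); (2|7)=+1, (5|7)=-1; sign (−1)^0·+1^-2·-1^0 = +1.
(a,b)_∞: sgn(1591)=+, sgn(-170)=−, so +1.
|Ram(1591, -170)| = 4, even; anisotropic at {2, 17, 37, 43}.

[2, 17, 37, 43]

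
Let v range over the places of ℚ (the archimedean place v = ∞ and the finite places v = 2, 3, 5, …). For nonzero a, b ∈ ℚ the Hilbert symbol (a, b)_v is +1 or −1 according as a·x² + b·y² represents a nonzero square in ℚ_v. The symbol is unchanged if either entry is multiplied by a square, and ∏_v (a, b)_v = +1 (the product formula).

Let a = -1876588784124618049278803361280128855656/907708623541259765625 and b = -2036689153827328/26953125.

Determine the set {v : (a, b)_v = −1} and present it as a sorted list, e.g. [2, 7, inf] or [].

(a, b) ≡ (-26, -9179898) mod (ℚ^×)²; places V = {2, 3, 5, 7, 11, 13, 17, 19, 23, 31, 37, 43, ∞}.
(a,b)_43: α=2, u≡16; β=1, v≡4 (mod 43); (16|43)=+1, (4|43)=+1; sign (−1)^0·+1^1·+1^2 = +1.
(a,b)_3: α=-12, u≡1; β=-1, v≡1 (mod 3); (1|3)=+1, (1|3)=+1; sign (−1)^0·+1^-1·+1^-12 = +1.
(a,b)_2: α=3, β=9; u≡3, v≡3 (mod 8); ε(u)ε(v)=1·1, αω(v)=3·1, βω(u)=9·1; sum ≡ 1  ⇒  -1.
(a,b)_37: α=6, u≡16; β=2, v≡31 (mod 37); (16|37)=+1, (31|37)=-1; sign (−1)^0·+1^2·-1^6 = +1.
(a,b)_∞: sgn(-26)=−, sgn(-9179898)=−, so -1.
(a,b)_19: α=6, u≡8; β=2, v≡9 (mod 19); (8|19)=-1, (9|19)=+1; sign (−1)^0·-1^2·+1^6 = +1.
(a,b)_23: α=-4, u≡21; β=-1, v≡16 (mod 23); (21|23)=-1, (16|23)=+1; sign (−1)^0·-1^-1·+1^-4 = -1.
(a,b)_31: α=2, u≡18; β=0, v≡9 (mod 31); (18|31)=+1, (9|31)=+1; sign (−1)^0·+1^0·+1^2 = +1.
(a,b)_11: α=4, u≡2; β=2, v≡9 (mod 11); (2|11)=-1, (9|11)=+1; sign (−1)^0·-1^2·+1^4 = +1.
(a,b)_13: α=3, u≡7; β=1, v≡12 (mod 13); (7|13)=-1, (12|13)=+1; sign (−1)^0·-1^1·+1^3 = -1.
(a,b)_5: α=-14, u≡4; β=-8, v≡3 (mod 5); (4|5)=+1, (3|5)=-1; sign (−1)^0·+1^-8·-1^-14 = +1.
(a,b)_17: α=2, u≡2; β=1, v≡7 (mod 17); (2|17)=+1, (7|17)=-1; sign (−1)^0·+1^1·-1^2 = +1.
(a,b)_7: α=6, u≡2; β=1, v≡4 (mod 7); (2|7)=+1, (4|7)=+1; sign (−1)^0·+1^1·+1^6 = +1.
Ram(-26, -9179898) = {2, 13, 23, ∞}; no ℚ_2-point on the conic.

[2, 13, 23, inf]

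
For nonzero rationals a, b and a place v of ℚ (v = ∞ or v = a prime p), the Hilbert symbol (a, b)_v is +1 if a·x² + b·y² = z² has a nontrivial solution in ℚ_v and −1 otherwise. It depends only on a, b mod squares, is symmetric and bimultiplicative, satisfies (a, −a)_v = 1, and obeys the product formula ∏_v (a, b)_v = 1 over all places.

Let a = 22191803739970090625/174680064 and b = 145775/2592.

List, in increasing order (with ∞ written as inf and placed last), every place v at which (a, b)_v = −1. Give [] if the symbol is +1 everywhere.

(a, b) ≡ (39130, 238) mod (ℚ^×)²; places V = {2, 3, 5, 7, 13, 17, 43, ∞}.
(a,b)_7: α=11, u≡2; β=3, v≡6 (mod 7); (2|7)=+1, (6|7)=-1; sign (−1)^1·+1^3·-1^11 = +1.
(a,b)_∞: sgn(39130)=+, sgn(238)=+, so +1.
(a,b)_43: α=1, u≡33; β=0, v≡4 (mod 43); (33|43)=-1, (4|43)=+1; sign (−1)^0·-1^0·+1^1 = +1.
(a,b)_13: α=-1, u≡2; β=0, v≡9 (mod 13); (2|13)=-1, (9|13)=+1; sign (−1)^0·-1^0·+1^-1 = +1.
(a,b)_2: α=-11, β=-5; u≡5, v≡7 (mod 8); ε(u)ε(v)=0·1, αω(v)=-11·0, βω(u)=-5·1; sum ≡ 1  ⇒  -1.
(a,b)_17: α=4, u≡2; β=1, v≡3 (mod 17); (2|17)=+1, (3|17)=-1; sign (−1)^0·+1^1·-1^4 = +1.
(a,b)_5: α=5, u≡1; β=2, v≡3 (mod 5); (1|5)=+1, (3|5)=-1; sign (−1)^0·+1^2·-1^5 = -1.
(a,b)_3: α=-8, u≡1; β=-4, v≡1 (mod 3); (1|3)=+1, (1|3)=+1; sign (−1)^0·+1^-4·+1^-8 = +1.
|Ram(39130, 238)| = 2, even; anisotropic at {2, 5}.

[2, 5]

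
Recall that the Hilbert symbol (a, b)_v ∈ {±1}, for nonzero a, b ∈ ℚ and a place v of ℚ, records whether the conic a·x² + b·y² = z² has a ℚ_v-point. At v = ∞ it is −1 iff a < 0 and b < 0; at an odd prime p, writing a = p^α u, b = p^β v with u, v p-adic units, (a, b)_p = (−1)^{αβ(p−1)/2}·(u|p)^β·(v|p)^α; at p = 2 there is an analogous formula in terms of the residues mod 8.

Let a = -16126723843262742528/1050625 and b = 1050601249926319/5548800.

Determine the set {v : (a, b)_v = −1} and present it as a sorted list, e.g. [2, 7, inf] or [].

Mod squares: a ≡ -107198, b ≡ 93. Check v ∈ {∞, 2, 3, 5, 7, 13, 17, 19, 31, 37, 41}.
v=19: a=19^1·(≡7), b=19^2·(≡16) mod 19; (7|19)=+1, (16|19)=+1; (−1)^{1·2·9}·(+1)^2·(+1)^1 = +1.
v=41: a=41^-2·(≡13), b=41^0·(≡26) mod 41; (13|41)=-1, (26|41)=-1; (−1)^{-2·0·20}·(-1)^0·(-1)^-2 = +1.
v=2: v_2(a)=15, v_2(b)=-8; units ≡ 1, 5 (mod 8); ε·ε+αω+βω = 0·0+15·1+-8·0 ≡ 1  ⇒  (a,b)_2 = -1.
v=17: a=17^0·(≡13), b=17^-2·(≡16) mod 17; (13|17)=+1, (16|17)=+1; (−1)^{0·-2·8}·(+1)^-2·(+1)^0 = +1.
v=31: a=31^1·(≡7), b=31^1·(≡23) mod 31; (7|31)=+1, (23|31)=-1; (−1)^{1·1·15}·(+1)^1·(-1)^1 = +1.
v=13: a=13^5·(≡4), b=13^4·(≡11) mod 13; (4|13)=+1, (11|13)=-1; (−1)^{5·4·6}·(+1)^4·(-1)^5 = -1.
v=37: a=37^0·(≡9), b=37^2·(≡15) mod 37; (9|37)=+1, (15|37)=-1; (−1)^{0·2·18}·(+1)^2·(-1)^0 = +1.
v=7: a=7^3·(≡1), b=7^4·(≡4) mod 7; (1|7)=+1, (4|7)=+1; (−1)^{3·4·3}·(+1)^4·(+1)^3 = +1.
v=5: a=5^-4·(≡2), b=5^-2·(≡2) mod 5; (2|5)=-1, (2|5)=-1; (−1)^{-4·-2·2}·(-1)^-2·(-1)^-4 = +1.
v=∞: -107198 < 0 and 93 > 0  ⇒  (a,b)_∞ = +1.
v=3: a=3^8·(≡1), b=3^-1·(≡1) mod 3; (1|3)=+1, (1|3)=+1; (−1)^{8·-1·1}·(+1)^-1·(+1)^8 = +1.
Ram(-107198, 93) = {2, 13}; no ℚ_2-point on the conic.

[2, 13]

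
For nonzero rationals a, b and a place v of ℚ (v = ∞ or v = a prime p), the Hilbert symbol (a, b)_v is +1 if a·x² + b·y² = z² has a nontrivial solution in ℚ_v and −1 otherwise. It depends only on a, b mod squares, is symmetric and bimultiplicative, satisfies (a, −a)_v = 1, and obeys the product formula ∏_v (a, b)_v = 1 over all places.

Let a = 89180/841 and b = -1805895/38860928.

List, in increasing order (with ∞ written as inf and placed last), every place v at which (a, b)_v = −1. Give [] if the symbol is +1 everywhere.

[5, 13]

Mod squares: a ≡ 455, b ≡ -910. Check v ∈ {∞, 2, 3, 5, 7, 13, 19, 29}.
v=19: a=19^0·(≡14), b=19^-2·(≡13) mod 19; (14|19)=-1, (13|19)=-1; (−1)^{0·-2·9}·(-1)^-2·(-1)^0 = +1.
v=2: v_2(a)=2, v_2(b)=-7; units ≡ 7, 1 (mod 8); ε·ε+αω+βω = 1·0+2·0+-7·0 ≡ 0  ⇒  (a,b)_2 = +1.
v=5: a=5^1·(≡1), b=5^1·(≡2) mod 5; (1|5)=+1, (2|5)=-1; (−1)^{1·1·2}·(+1)^1·(-1)^1 = -1.
v=3: a=3^0·(≡2), b=3^4·(≡2) mod 3; (2|3)=-1, (2|3)=-1; (−1)^{0·4·1}·(-1)^4·(-1)^0 = +1.
v=∞: 455 > 0 and -910 < 0  ⇒  (a,b)_∞ = +1.
v=13: a=13^1·(≡1), b=13^1·(≡8) mod 13; (1|13)=+1, (8|13)=-1; (−1)^{1·1·6}·(+1)^1·(-1)^1 = -1.
v=29: a=29^-2·(≡5), b=29^-2·(≡2) mod 29; (5|29)=+1, (2|29)=-1; (−1)^{-2·-2·14}·(+1)^-2·(-1)^-2 = +1.
v=7: a=7^3·(≡1), b=7^3·(≡6) mod 7; (1|7)=+1, (6|7)=-1; (−1)^{3·3·3}·(+1)^3·(-1)^3 = +1.
|Ram(455, -910)| = 2, even; anisotropic at {5, 13}.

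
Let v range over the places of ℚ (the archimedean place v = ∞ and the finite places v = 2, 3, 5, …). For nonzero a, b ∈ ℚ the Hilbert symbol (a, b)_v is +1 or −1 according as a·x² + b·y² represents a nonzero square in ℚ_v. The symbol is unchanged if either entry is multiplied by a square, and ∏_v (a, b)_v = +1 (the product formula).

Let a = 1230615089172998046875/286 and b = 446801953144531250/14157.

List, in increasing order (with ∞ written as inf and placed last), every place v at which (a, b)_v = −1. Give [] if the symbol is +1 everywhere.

[31, 41]

Mod squares: a ≡ 30898010, b ≡ 26. Check v ∈ {∞, 2, 3, 5, 7, 11, 13, 17, 31, 41}.
v=31: a=31^1·(≡17), b=31^2·(≡11) mod 31; (17|31)=-1, (11|31)=-1; (−1)^{1·2·15}·(-1)^2·(-1)^1 = -1.
v=11: a=11^-1·(≡4), b=11^-2·(≡5) mod 11; (4|11)=+1, (5|11)=+1; (−1)^{-1·-2·5}·(+1)^-2·(+1)^-1 = +1.
v=3: a=3^0·(≡2), b=3^-2·(≡2) mod 3; (2|3)=-1, (2|3)=-1; (−1)^{0·-2·1}·(-1)^-2·(-1)^0 = +1.
v=∞: 30898010 > 0 and 26 > 0  ⇒  (a,b)_∞ = +1.
v=7: a=7^4·(≡5), b=7^2·(≡3) mod 7; (5|7)=-1, (3|7)=-1; (−1)^{4·2·3}·(-1)^2·(-1)^4 = +1.
v=17: a=17^3·(≡13), b=17^2·(≡8) mod 17; (13|17)=+1, (8|17)=+1; (−1)^{3·2·8}·(+1)^2·(+1)^3 = +1.
v=5: a=5^11·(≡3), b=5^10·(≡1) mod 5; (3|5)=-1, (1|5)=+1; (−1)^{11·10·2}·(-1)^10·(+1)^11 = +1.
v=2: v_2(a)=-1, v_2(b)=1; units ≡ 5, 5 (mod 8); ε·ε+αω+βω = 0·0+-1·1+1·1 ≡ 0  ⇒  (a,b)_2 = +1.
v=41: a=41^3·(≡14), b=41^2·(≡34) mod 41; (14|41)=-1, (34|41)=-1; (−1)^{3·2·20}·(-1)^2·(-1)^3 = -1.
v=13: a=13^-1·(≡5), b=13^-1·(≡11) mod 13; (5|13)=-1, (11|13)=-1; (−1)^{-1·-1·6}·(-1)^-1·(-1)^-1 = +1.
Ram(30898010, 26) = {31, 41}; no ℚ_31-point on the conic.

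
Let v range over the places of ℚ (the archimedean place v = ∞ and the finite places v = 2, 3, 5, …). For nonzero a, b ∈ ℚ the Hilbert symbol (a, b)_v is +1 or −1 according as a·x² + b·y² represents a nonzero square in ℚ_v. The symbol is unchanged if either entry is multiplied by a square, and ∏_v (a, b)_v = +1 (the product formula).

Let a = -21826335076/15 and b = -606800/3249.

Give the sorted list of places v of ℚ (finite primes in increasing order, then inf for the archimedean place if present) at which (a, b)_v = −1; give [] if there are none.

[5, inf]

Mod squares: a ≡ -97323135, b ≡ -1517. Check v ∈ {∞, 2, 3, 5, 7, 13, 19, 29, 37, 41, 47}.
v=37: a=37^1·(≡25), b=37^1·(≡33) mod 37; (25|37)=+1, (33|37)=+1; (−1)^{1·1·18}·(+1)^1·(+1)^1 = +1.
v=5: a=5^-1·(≡3), b=5^2·(≡2) mod 5; (3|5)=-1, (2|5)=-1; (−1)^{-1·2·2}·(-1)^2·(-1)^-1 = -1.
v=3: a=3^-1·(≡1), b=3^-2·(≡1) mod 3; (1|3)=+1, (1|3)=+1; (−1)^{-1·-2·1}·(+1)^-2·(+1)^-1 = +1.
v=19: a=19^0·(≡8), b=19^-2·(≡13) mod 19; (8|19)=-1, (13|19)=-1; (−1)^{0·-2·9}·(-1)^-2·(-1)^0 = +1.
v=7: a=7^1·(≡2), b=7^0·(≡2) mod 7; (2|7)=+1, (2|7)=+1; (−1)^{1·0·3}·(+1)^0·(+1)^1 = +1.
v=41: a=41^1·(≡37), b=41^1·(≡37) mod 41; (37|41)=+1, (37|41)=+1; (−1)^{1·1·20}·(+1)^1·(+1)^1 = +1.
v=47: a=47^1·(≡42), b=47^0·(≡42) mod 47; (42|47)=+1, (42|47)=+1; (−1)^{1·0·23}·(+1)^0·(+1)^1 = +1.
v=13: a=13^1·(≡2), b=13^0·(≡12) mod 13; (2|13)=-1, (12|13)=+1; (−1)^{1·0·6}·(-1)^0·(+1)^1 = +1.
v=29: a=29^2·(≡7), b=29^0·(≡25) mod 29; (7|29)=+1, (25|29)=+1; (−1)^{2·0·14}·(+1)^0·(+1)^2 = +1.
v=∞: -97323135 < 0 and -1517 < 0  ⇒  (a,b)_∞ = -1.
v=2: v_2(a)=2, v_2(b)=4; units ≡ 1, 3 (mod 8); ε·ε+αω+βω = 0·1+2·1+4·0 ≡ 0  ⇒  (a,b)_2 = +1.
|Ram(-97323135, -1517)| = 2, even; anisotropic at {5, ∞}.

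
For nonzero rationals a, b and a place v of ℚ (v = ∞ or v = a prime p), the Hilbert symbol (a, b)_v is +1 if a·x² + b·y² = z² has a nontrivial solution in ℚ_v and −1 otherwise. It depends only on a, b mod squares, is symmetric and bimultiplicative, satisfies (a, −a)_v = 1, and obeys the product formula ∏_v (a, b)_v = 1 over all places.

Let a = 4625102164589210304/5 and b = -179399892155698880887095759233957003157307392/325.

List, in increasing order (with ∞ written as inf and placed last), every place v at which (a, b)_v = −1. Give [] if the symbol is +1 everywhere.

[2, 11, 13, 23, 29, 31]

Mod squares: a ≡ 4499495, b ≡ -95381. Check v ∈ {∞, 2, 3, 5, 7, 11, 13, 23, 29, 31, 37}.
v=37: a=37^4·(≡16), b=37^10·(≡31) mod 37; (16|37)=+1, (31|37)=-1; (−1)^{4·10·18}·(+1)^10·(-1)^4 = +1.
v=11: a=11^1·(≡8), b=11^1·(≡7) mod 11; (8|11)=-1, (7|11)=-1; (−1)^{1·1·5}·(-1)^1·(-1)^1 = -1.
v=23: a=23^2·(≡20), b=23^5·(≡12) mod 23; (20|23)=-1, (12|23)=+1; (−1)^{2·5·11}·(-1)^5·(+1)^2 = -1.
v=3: a=3^4·(≡2), b=3^6·(≡1) mod 3; (2|3)=-1, (1|3)=+1; (−1)^{4·6·1}·(-1)^6·(+1)^4 = +1.
v=31: a=31^1·(≡11), b=31^2·(≡30) mod 31; (11|31)=-1, (30|31)=-1; (−1)^{1·2·15}·(-1)^2·(-1)^1 = -1.
v=29: a=29^1·(≡1), b=29^3·(≡3) mod 29; (1|29)=+1, (3|29)=-1; (−1)^{1·3·14}·(+1)^3·(-1)^1 = -1.
v=∞: 4499495 > 0 and -95381 < 0  ⇒  (a,b)_∞ = +1.
v=7: a=7^1·(≡3), b=7^6·(≡2) mod 7; (3|7)=-1, (2|7)=+1; (−1)^{1·6·3}·(-1)^6·(+1)^1 = +1.
v=2: v_2(a)=6, v_2(b)=18; units ≡ 7, 3 (mod 8); ε·ε+αω+βω = 1·1+6·1+18·0 ≡ 1  ⇒  (a,b)_2 = -1.
v=5: a=5^-1·(≡4), b=5^-2·(≡1) mod 5; (4|5)=+1, (1|5)=+1; (−1)^{-1·-2·2}·(+1)^-2·(+1)^-1 = +1.
v=13: a=13^1·(≡9), b=13^-1·(≡2) mod 13; (9|13)=+1, (2|13)=-1; (−1)^{1·-1·6}·(+1)^-1·(-1)^1 = -1.
Ram(4499495, -95381) = {2, 11, 13, 23, 29, 31}; no ℚ_2-point on the conic.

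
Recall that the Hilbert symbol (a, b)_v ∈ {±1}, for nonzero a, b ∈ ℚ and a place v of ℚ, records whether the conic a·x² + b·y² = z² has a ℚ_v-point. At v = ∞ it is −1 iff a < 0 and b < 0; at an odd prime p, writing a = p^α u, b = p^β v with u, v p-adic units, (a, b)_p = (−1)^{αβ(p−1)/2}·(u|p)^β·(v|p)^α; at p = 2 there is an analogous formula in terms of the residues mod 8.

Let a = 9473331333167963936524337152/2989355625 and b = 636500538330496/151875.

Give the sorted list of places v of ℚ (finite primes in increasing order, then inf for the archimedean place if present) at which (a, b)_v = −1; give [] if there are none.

Mod squares: a ≡ 2737, b ≡ 81282. Check v ∈ {∞, 2, 3, 5, 7, 17, 19, 23, 31}.
v=3: a=3^-14·(≡1), b=3^-5·(≡1) mod 3; (1|3)=+1, (1|3)=+1; (−1)^{-14·-5·1}·(+1)^-5·(+1)^-14 = +1.
v=17: a=17^3·(≡4), b=17^2·(≡14) mod 17; (4|17)=+1, (14|17)=-1; (−1)^{3·2·8}·(+1)^2·(-1)^3 = -1.
v=31: a=31^2·(≡18), b=31^1·(≡2) mod 31; (18|31)=+1, (2|31)=+1; (−1)^{2·1·15}·(+1)^1·(+1)^2 = +1.
v=23: a=23^5·(≡16), b=23^3·(≡7) mod 23; (16|23)=+1, (7|23)=-1; (−1)^{5·3·11}·(+1)^3·(-1)^5 = +1.
v=2: v_2(a)=20, v_2(b)=7; units ≡ 1, 1 (mod 8); ε·ε+αω+βω = 0·0+20·0+7·0 ≡ 0  ⇒  (a,b)_2 = +1.
v=5: a=5^-4·(≡3), b=5^-4·(≡2) mod 5; (3|5)=-1, (2|5)=-1; (−1)^{-4·-4·2}·(-1)^-4·(-1)^-4 = +1.
v=7: a=7^7·(≡3), b=7^4·(≡6) mod 7; (3|7)=-1, (6|7)=-1; (−1)^{7·4·3}·(-1)^4·(-1)^7 = -1.
v=∞: 2737 > 0 and 81282 > 0  ⇒  (a,b)_∞ = +1.
v=19: a=19^2·(≡11), b=19^1·(≡12) mod 19; (11|19)=+1, (12|19)=-1; (−1)^{2·1·9}·(+1)^1·(-1)^2 = +1.
Ram(2737, 81282) = {7, 17}; no ℚ_7-point on the conic.

[7, 17]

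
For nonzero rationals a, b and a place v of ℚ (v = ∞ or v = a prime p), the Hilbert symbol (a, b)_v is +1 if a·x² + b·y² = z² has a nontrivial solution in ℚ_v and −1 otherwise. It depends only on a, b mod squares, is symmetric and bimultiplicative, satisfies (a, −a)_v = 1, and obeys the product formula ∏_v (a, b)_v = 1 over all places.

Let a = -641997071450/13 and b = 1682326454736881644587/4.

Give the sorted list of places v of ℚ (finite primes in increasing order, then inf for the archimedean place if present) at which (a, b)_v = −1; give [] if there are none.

[]

(a, b) ≡ (-15314, 13547) mod (ℚ^×)²; places V = {2, 3, 5, 7, 13, 19, 23, 29, 31, ∞}.
(a,b)_5: α=2, u≡4; β=0, v≡3 (mod 5); (4|5)=+1, (3|5)=-1; sign (−1)^0·+1^0·-1^2 = +1.
(a,b)_29: α=2, u≡8; β=2, v≡6 (mod 29); (8|29)=-1, (6|29)=+1; sign (−1)^0·-1^2·+1^2 = +1.
(a,b)_7: α=2, u≡4; β=0, v≡2 (mod 7); (4|7)=+1, (2|7)=+1; sign (−1)^0·+1^0·+1^2 = +1.
(a,b)_3: α=0, u≡1; β=2, v≡2 (mod 3); (1|3)=+1, (2|3)=-1; sign (−1)^0·+1^2·-1^0 = +1.
(a,b)_31: α=1, u≡5; β=3, v≡15 (mod 31); (5|31)=+1, (15|31)=-1; sign (−1)^1·+1^3·-1^1 = +1.
(a,b)_∞: sgn(-15314)=−, sgn(13547)=+, so +1.
(a,b)_23: α=2, u≡16; β=5, v≡5 (mod 23); (16|23)=+1, (5|23)=-1; sign (−1)^0·+1^5·-1^2 = +1.
(a,b)_19: α=1, u≡11; β=3, v≡12 (mod 19); (11|19)=+1, (12|19)=-1; sign (−1)^1·+1^3·-1^1 = +1.
(a,b)_13: α=-1, u≡6; β=2, v≡10 (mod 13); (6|13)=-1, (10|13)=+1; sign (−1)^0·-1^2·+1^-1 = +1.
(a,b)_2: α=1, β=-2; u≡7, v≡3 (mod 8); ε(u)ε(v)=1·1, αω(v)=1·1, βω(u)=-2·0; sum ≡ 0  ⇒  +1.
Every local symbol is +1, so the conic -15314·x² + 13547·y² = z² has ℚ_v-points for all v and hence a ℚ-point; (a, b / ℚ) ≅ M_2(ℚ).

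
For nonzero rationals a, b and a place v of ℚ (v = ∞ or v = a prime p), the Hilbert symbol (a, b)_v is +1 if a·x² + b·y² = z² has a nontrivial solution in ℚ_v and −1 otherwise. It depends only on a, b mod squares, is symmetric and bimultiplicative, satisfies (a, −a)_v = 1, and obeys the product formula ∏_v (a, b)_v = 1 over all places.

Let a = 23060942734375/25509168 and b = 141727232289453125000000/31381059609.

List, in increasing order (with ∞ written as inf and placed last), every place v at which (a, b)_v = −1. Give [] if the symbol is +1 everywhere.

(a, b) ≡ (107445, 29) mod (ℚ^×)²; places V = {2, 3, 5, 7, 13, 19, 29, ∞}.
(a,b)_2: α=-4, β=6; u≡5, v≡5 (mod 8); ε(u)ε(v)=0·0, αω(v)=-4·1, βω(u)=6·1; sum ≡ 0  ⇒  +1.
(a,b)_7: α=2, u≡4; β=2, v≡4 (mod 7); (4|7)=+1, (4|7)=+1; sign (−1)^0·+1^2·+1^2 = +1.
(a,b)_3: α=-13, u≡1; β=-22, v≡2 (mod 3); (1|3)=+1, (2|3)=-1; sign (−1)^0·+1^-22·-1^-13 = -1.
(a,b)_29: α=3, u≡20; β=5, v≡5 (mod 29); (20|29)=+1, (5|29)=+1; sign (−1)^0·+1^5·+1^3 = +1.
(a,b)_13: α=1, u≡10; β=0, v≡1 (mod 13); (10|13)=+1, (1|13)=+1; sign (−1)^0·+1^0·+1^1 = +1.
(a,b)_5: α=7, u≡4; β=14, v≡1 (mod 5); (4|5)=+1, (1|5)=+1; sign (−1)^0·+1^14·+1^7 = +1.
(a,b)_19: α=1, u≡14; β=2, v≡13 (mod 19); (14|19)=-1, (13|19)=-1; sign (−1)^0·-1^2·-1^1 = -1.
(a,b)_∞: sgn(107445)=+, sgn(29)=+, so +1.
|Ram(107445, 29)| = 2, even; anisotropic at {3, 19}.

[3, 19]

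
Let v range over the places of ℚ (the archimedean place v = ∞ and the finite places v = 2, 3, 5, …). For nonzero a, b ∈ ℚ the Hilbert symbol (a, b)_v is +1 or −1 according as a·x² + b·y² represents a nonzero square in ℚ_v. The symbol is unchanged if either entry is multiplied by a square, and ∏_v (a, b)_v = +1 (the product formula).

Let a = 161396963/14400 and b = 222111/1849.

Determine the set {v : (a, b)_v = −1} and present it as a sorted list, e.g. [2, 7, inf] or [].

Mod squares: a ≡ 1547, b ≡ 24679. Check v ∈ {∞, 2, 3, 5, 7, 13, 17, 19, 23, 29, 37, 43}.
v=7: a=7^1·(≡4), b=7^0·(≡1) mod 7; (4|7)=+1, (1|7)=+1; (−1)^{1·0·3}·(+1)^0·(+1)^1 = +1.
v=2: v_2(a)=-6, v_2(b)=0; units ≡ 3, 7 (mod 8); ε·ε+αω+βω = 1·1+-6·0+0·1 ≡ 1  ⇒  (a,b)_2 = -1.
v=43: a=43^0·(≡28), b=43^-2·(≡16) mod 43; (28|43)=-1, (16|43)=+1; (−1)^{0·-2·21}·(-1)^-2·(+1)^0 = +1.
v=5: a=5^-2·(≡3), b=5^0·(≡4) mod 5; (3|5)=-1, (4|5)=+1; (−1)^{-2·0·2}·(-1)^0·(+1)^-2 = +1.
v=∞: 1547 > 0 and 24679 > 0  ⇒  (a,b)_∞ = +1.
v=17: a=17^3·(≡7), b=17^0·(≡7) mod 17; (7|17)=-1, (7|17)=-1; (−1)^{3·0·8}·(-1)^0·(-1)^3 = -1.
v=37: a=37^0·(≡11), b=37^1·(≡28) mod 37; (11|37)=+1, (28|37)=+1; (−1)^{0·1·18}·(+1)^1·(+1)^0 = +1.
v=3: a=3^-2·(≡2), b=3^2·(≡1) mod 3; (2|3)=-1, (1|3)=+1; (−1)^{-2·2·1}·(-1)^2·(+1)^-2 = +1.
v=23: a=23^0·(≡3), b=23^1·(≡15) mod 23; (3|23)=+1, (15|23)=-1; (−1)^{0·1·11}·(+1)^1·(-1)^0 = +1.
v=13: a=13^1·(≡11), b=13^0·(≡2) mod 13; (11|13)=-1, (2|13)=-1; (−1)^{1·0·6}·(-1)^0·(-1)^1 = -1.
v=19: a=19^2·(≡3), b=19^0·(≡16) mod 19; (3|19)=-1, (16|19)=+1; (−1)^{2·0·9}·(-1)^0·(+1)^2 = +1.
v=29: a=29^0·(≡10), b=29^1·(≡12) mod 29; (10|29)=-1, (12|29)=-1; (−1)^{0·1·14}·(-1)^1·(-1)^0 = -1.
(1547, 24679 / ℚ) ramifies at {2, 13, 17, 29}: a division algebra.

[2, 13, 17, 29]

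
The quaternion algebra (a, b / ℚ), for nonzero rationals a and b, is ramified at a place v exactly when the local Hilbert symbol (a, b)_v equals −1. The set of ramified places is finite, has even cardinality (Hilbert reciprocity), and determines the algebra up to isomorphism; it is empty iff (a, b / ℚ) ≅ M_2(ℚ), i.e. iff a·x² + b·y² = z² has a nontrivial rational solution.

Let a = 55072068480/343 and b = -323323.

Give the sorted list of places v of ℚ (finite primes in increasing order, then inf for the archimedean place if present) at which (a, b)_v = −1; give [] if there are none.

[2, 5, 7, 11, 19, 23]

(a, b) ≡ (74364290, -323323) mod (ℚ^×)²; places V = {2, 3, 5, 7, 11, 13, 17, 19, 23, ∞}.
(a,b)_5: α=1, u≡2; β=0, v≡2 (mod 5); (2|5)=-1, (2|5)=-1; sign (−1)^0·-1^0·-1^1 = -1.
(a,b)_7: α=-3, u≡2; β=1, v≡4 (mod 7); (2|7)=+1, (4|7)=+1; sign (−1)^1·+1^1·+1^-3 = -1.
(a,b)_19: α=1, u≡6; β=1, v≡7 (mod 19); (6|19)=+1, (7|19)=+1; sign (−1)^1·+1^1·+1^1 = -1.
(a,b)_3: α=4, u≡2; β=0, v≡2 (mod 3); (2|3)=-1, (2|3)=-1; sign (−1)^0·-1^0·-1^4 = +1.
(a,b)_13: α=1, u≡7; β=1, v≡11 (mod 13); (7|13)=-1, (11|13)=-1; sign (−1)^0·-1^1·-1^1 = +1.
(a,b)_∞: sgn(74364290)=+, sgn(-323323)=−, so +1.
(a,b)_11: α=1, u≡10; β=1, v≡10 (mod 11); (10|11)=-1, (10|11)=-1; sign (−1)^1·-1^1·-1^1 = -1.
(a,b)_17: α=1, u≡9; β=1, v≡4 (mod 17); (9|17)=+1, (4|17)=+1; sign (−1)^0·+1^1·+1^1 = +1.
(a,b)_23: α=1, u≡5; β=0, v≡11 (mod 23); (5|23)=-1, (11|23)=-1; sign (−1)^0·-1^0·-1^1 = -1.
(a,b)_2: α=7, β=0; u≡1, v≡5 (mod 8); ε(u)ε(v)=0·0, αω(v)=7·1, βω(u)=0·0; sum ≡ 1  ⇒  -1.
(74364290, -323323 / ℚ) ramifies at {2, 5, 7, 11, 19, 23}: a division algebra.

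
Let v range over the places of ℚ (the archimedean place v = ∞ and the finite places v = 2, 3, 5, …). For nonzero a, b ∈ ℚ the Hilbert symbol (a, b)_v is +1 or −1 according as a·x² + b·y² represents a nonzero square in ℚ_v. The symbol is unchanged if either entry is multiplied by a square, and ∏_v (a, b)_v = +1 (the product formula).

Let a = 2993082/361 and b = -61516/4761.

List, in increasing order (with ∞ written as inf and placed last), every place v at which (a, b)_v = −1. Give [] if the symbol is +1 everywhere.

(a, b) ≡ (5658, -91) mod (ℚ^×)²; places V = {2, 3, 7, 13, 19, 23, 41, ∞}.
(a,b)_19: α=-2, u≡12; β=0, v≡4 (mod 19); (12|19)=-1, (4|19)=+1; sign (−1)^0·-1^0·+1^-2 = +1.
(a,b)_∞: sgn(5658)=+, sgn(-91)=−, so +1.
(a,b)_23: α=3, u≡1; β=-2, v≡1 (mod 23); (1|23)=+1, (1|23)=+1; sign (−1)^0·+1^-2·+1^3 = +1.
(a,b)_3: α=1, u≡2; β=-2, v≡2 (mod 3); (2|3)=-1, (2|3)=-1; sign (−1)^0·-1^-2·-1^1 = -1.
(a,b)_2: α=1, β=2; u≡5, v≡5 (mod 8); ε(u)ε(v)=0·0, αω(v)=1·1, βω(u)=2·1; sum ≡ 1  ⇒  -1.
(a,b)_13: α=0, u≡4; β=3, v≡8 (mod 13); (4|13)=+1, (8|13)=-1; sign (−1)^0·+1^3·-1^0 = +1.
(a,b)_7: α=0, u≡2; β=1, v≡4 (mod 7); (2|7)=+1, (4|7)=+1; sign (−1)^0·+1^1·+1^0 = +1.
(a,b)_41: α=1, u≡28; β=0, v≡5 (mod 41); (28|41)=-1, (5|41)=+1; sign (−1)^0·-1^0·+1^1 = +1.
Ram(5658, -91) = {2, 3}; no ℚ_2-point on the conic.

[2, 3]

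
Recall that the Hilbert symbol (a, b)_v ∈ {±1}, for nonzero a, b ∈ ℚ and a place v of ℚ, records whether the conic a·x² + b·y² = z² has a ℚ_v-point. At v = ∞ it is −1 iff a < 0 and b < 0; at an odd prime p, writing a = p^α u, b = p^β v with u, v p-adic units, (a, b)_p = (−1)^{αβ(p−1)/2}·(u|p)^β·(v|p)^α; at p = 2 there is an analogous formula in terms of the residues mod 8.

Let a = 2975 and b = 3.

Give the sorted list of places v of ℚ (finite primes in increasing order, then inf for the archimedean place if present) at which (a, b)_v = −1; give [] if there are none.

[2, 3, 7, 17]

(a, b) ≡ (119, 3) mod (ℚ^×)²; places V = {2, 3, 5, 7, 17, ∞}.
(a,b)_5: α=2, u≡4; β=0, v≡3 (mod 5); (4|5)=+1, (3|5)=-1; sign (−1)^0·+1^0·-1^2 = +1.
(a,b)_3: α=0, u≡2; β=1, v≡1 (mod 3); (2|3)=-1, (1|3)=+1; sign (−1)^0·-1^1·+1^0 = -1.
(a,b)_17: α=1, u≡5; β=0, v≡3 (mod 17); (5|17)=-1, (3|17)=-1; sign (−1)^0·-1^0·-1^1 = -1.
(a,b)_∞: sgn(119)=+, sgn(3)=+, so +1.
(a,b)_7: α=1, u≡5; β=0, v≡3 (mod 7); (5|7)=-1, (3|7)=-1; sign (−1)^0·-1^0·-1^1 = -1.
(a,b)_2: α=0, β=0; u≡7, v≡3 (mod 8); ε(u)ε(v)=1·1, αω(v)=0·1, βω(u)=0·0; sum ≡ 1  ⇒  -1.
Ram(119, 3) = {2, 3, 7, 17}; no ℚ_2-point on the conic.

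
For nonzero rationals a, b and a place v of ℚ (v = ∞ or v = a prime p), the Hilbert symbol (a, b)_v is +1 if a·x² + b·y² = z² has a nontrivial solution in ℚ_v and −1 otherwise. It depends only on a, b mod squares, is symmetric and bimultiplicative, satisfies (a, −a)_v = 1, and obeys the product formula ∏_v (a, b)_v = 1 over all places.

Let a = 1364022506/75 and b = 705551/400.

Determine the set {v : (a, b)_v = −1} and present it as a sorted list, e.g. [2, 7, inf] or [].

[2, 3, 7, 31]

(a, b) ≡ (34782, 119) mod (ℚ^×)²; places V = {2, 3, 5, 7, 11, 17, 31, ∞}.
(a,b)_2: α=1, β=-4; u≡7, v≡7 (mod 8); ε(u)ε(v)=1·1, αω(v)=1·0, βω(u)=-4·0; sum ≡ 1  ⇒  -1.
(a,b)_∞: sgn(34782)=+, sgn(119)=+, so +1.
(a,b)_31: α=1, u≡3; β=0, v≡3 (mod 31); (3|31)=-1, (3|31)=-1; sign (−1)^0·-1^0·-1^1 = -1.
(a,b)_5: α=-2, u≡2; β=-2, v≡1 (mod 5); (2|5)=-1, (1|5)=+1; sign (−1)^0·-1^-2·+1^-2 = +1.
(a,b)_7: α=6, u≡6; β=3, v≡6 (mod 7); (6|7)=-1, (6|7)=-1; sign (−1)^0·-1^3·-1^6 = -1.
(a,b)_11: α=1, u≡4; β=2, v≡3 (mod 11); (4|11)=+1, (3|11)=+1; sign (−1)^0·+1^2·+1^1 = +1.
(a,b)_3: α=-1, u≡2; β=0, v≡2 (mod 3); (2|3)=-1, (2|3)=-1; sign (−1)^0·-1^0·-1^-1 = -1.
(a,b)_17: α=1, u≡5; β=1, v≡12 (mod 17); (5|17)=-1, (12|17)=-1; sign (−1)^0·-1^1·-1^1 = +1.
|Ram(34782, 119)| = 4, even; anisotropic at {2, 3, 7, 31}.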